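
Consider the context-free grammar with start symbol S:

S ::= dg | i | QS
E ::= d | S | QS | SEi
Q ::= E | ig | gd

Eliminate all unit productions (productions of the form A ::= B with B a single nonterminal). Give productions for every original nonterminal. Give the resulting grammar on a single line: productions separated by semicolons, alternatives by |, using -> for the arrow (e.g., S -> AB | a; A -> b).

S -> i | QS | dg; E -> d | i | QS | dg | SEi; Q -> d | i | QS | dg | gd | ig | SEi

Unit productions: E->S, Q->E.
Unit pairs (A ⇒* B via units): (E,S), (Q,E), (Q,S).
S: inherits non-unit rules of {S} → QS | dg | i.
E: inherits non-unit rules of {E, S} → QS | SEi | d | dg | i.
Q: inherits non-unit rules of {E, Q, S} → QS | SEi | d | dg | gd | i | ig.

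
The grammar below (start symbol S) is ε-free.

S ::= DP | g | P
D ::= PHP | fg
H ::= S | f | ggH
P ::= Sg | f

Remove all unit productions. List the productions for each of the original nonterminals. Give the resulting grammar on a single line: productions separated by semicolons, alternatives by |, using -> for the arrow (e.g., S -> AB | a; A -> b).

S -> f | g | DP | Sg; D -> fg | PHP; H -> f | g | DP | Sg | ggH; P -> f | Sg

Unit productions: H->S, S->P.
Unit pairs (A ⇒* B via units): (H,P), (H,S), (S,P).
S: inherits non-unit rules of {P, S} → DP | Sg | f | g.
D: inherits non-unit rules of {D} → PHP | fg.
H: inherits non-unit rules of {H, P, S} → DP | Sg | f | g | ggH.
P: inherits non-unit rules of {P} → Sg | f.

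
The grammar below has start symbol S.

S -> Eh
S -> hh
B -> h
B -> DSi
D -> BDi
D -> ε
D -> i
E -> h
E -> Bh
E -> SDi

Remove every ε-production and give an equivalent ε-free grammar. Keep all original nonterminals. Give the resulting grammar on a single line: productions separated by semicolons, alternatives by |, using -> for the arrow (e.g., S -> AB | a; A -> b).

S -> Eh | hh; B -> h | Si | DSi; D -> i | Bi | BDi; E -> h | Bh | Si | SDi

Nullable set: {D}.
B -> DSi: D nullable, giving DSi | Si.
Drop D -> ε.
D -> BDi: D nullable, giving BDi | Bi.
E -> SDi: D nullable, giving SDi | Si.
Unchanged (no nullable symbols): S -> Eh; S -> hh; B -> h; D -> i; E -> Bh; E -> h.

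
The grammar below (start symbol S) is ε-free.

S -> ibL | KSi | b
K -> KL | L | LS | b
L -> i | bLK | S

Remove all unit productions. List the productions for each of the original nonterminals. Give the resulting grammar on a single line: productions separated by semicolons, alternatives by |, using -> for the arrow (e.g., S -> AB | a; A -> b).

Unit productions: K->L, L->S.
Unit pairs (A ⇒* B via units): (K,L), (K,S), (L,S).
S: inherits non-unit rules of {S} → KSi | b | ibL.
K: inherits non-unit rules of {K, L, S} → KL | KSi | LS | b | bLK | i | ibL.
L: inherits non-unit rules of {L, S} → KSi | b | bLK | i | ibL.

S -> b | KSi | ibL; K -> b | i | KL | LS | KSi | bLK | ibL; L -> b | i | KSi | bLK | ibL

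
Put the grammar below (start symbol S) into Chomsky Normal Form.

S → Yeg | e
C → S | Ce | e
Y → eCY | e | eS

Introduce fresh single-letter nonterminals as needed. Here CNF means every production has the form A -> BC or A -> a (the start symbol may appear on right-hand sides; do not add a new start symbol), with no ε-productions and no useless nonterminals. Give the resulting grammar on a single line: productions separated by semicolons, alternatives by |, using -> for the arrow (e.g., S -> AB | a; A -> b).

No ε-productions.
After unit-elimination: S -> e | Yeg; C -> e | Ce | Yeg; Y -> e | eS | eCY.
TERM: introduce A -> e, B -> g and substitute in every rule of length ≥2.
BIN: C -> YAB becomes C -> YD, D -> AB; S -> YAB becomes S -> YE, E -> AB; Y -> ACY becomes Y -> AF, F -> CY.

S -> e | YE; A -> e; B -> g; C -> e | CA | YD; D -> AB; E -> AB; F -> CY; Y -> e | AF | AS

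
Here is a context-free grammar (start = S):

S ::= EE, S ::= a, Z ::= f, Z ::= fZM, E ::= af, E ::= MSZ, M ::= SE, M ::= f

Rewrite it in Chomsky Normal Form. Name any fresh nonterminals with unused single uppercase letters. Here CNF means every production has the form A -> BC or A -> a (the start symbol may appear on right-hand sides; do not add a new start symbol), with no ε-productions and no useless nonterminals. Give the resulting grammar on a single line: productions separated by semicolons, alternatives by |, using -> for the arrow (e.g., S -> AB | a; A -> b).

S -> a | EE; A -> a; B -> f; C -> SZ; D -> ZM; E -> AB | MC; M -> f | SE; Z -> f | BD

No ε-productions.
No unit productions to eliminate.
TERM: introduce A -> a, B -> f and substitute in every rule of length ≥2.
BIN: E -> MSZ becomes E -> MC, C -> SZ; Z -> BZM becomes Z -> BD, D -> ZM.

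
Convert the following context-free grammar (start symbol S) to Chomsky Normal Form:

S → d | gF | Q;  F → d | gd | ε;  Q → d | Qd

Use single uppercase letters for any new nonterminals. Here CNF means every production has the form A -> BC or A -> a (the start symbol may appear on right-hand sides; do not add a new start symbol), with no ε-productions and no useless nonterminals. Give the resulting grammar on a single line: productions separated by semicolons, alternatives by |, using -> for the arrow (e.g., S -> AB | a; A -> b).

S -> d | g | AF | QB; A -> g; B -> d; F -> d | AB; Q -> d | QB

Nullable: {F}; after ε-elimination: S -> Q | d | g | gF; F -> d | gd; Q -> d | Qd.
After unit-elimination: S -> d | g | Qd | gF; F -> d | gd; Q -> d | Qd.
TERM: introduce B -> d, A -> g and substitute in every rule of length ≥2.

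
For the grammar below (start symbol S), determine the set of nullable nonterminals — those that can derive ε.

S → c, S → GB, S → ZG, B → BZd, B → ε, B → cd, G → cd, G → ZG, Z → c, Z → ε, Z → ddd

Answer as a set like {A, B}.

{B, Z}

Directly nullable (have an ε-rule): {B, Z}.
Not nullable: G, S — each has a terminal in every rule's right-hand side or depends on a non-nullable symbol.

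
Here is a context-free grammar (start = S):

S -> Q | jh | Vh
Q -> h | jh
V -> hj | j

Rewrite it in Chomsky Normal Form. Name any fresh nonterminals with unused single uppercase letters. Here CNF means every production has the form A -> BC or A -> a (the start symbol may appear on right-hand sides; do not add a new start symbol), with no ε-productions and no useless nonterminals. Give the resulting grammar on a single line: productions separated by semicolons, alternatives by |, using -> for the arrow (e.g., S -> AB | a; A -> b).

No ε-productions.
After unit-elimination: S -> h | Vh | jh; Q -> h | jh; V -> j | hj.
TERM: introduce B -> h, A -> j and substitute in every rule of length ≥2.
Drop unreachable/unproductive: Q.

S -> h | AB | VB; A -> j; B -> h; V -> j | BA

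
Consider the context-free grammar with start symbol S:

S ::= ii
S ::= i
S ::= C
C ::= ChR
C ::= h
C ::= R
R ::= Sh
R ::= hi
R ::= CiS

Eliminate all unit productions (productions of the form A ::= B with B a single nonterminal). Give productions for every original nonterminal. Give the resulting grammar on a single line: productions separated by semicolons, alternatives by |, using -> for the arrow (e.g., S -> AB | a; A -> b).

S -> h | i | Sh | hi | ii | ChR | CiS; C -> h | Sh | hi | ChR | CiS; R -> Sh | hi | CiS

Unit productions: C->R, S->C.
Unit pairs (A ⇒* B via units): (C,R), (S,C), (S,R).
S: inherits non-unit rules of {C, R, S} → ChR | CiS | Sh | h | hi | i | ii.
C: inherits non-unit rules of {C, R} → ChR | CiS | Sh | h | hi.
R: inherits non-unit rules of {R} → CiS | Sh | hi.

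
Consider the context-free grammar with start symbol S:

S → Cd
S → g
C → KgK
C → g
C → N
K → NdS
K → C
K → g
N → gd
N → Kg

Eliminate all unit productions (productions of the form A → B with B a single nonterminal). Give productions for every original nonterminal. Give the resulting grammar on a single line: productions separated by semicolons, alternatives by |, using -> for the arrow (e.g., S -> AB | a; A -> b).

Unit productions: C->N, K->C.
Unit pairs (A ⇒* B via units): (C,N), (K,C), (K,N).
S: inherits non-unit rules of {S} → Cd | g.
C: inherits non-unit rules of {C, N} → Kg | KgK | g | gd.
K: inherits non-unit rules of {C, K, N} → Kg | KgK | NdS | g | gd.
N: inherits non-unit rules of {N} → Kg | gd.

S -> g | Cd; C -> g | Kg | gd | KgK; K -> g | Kg | gd | KgK | NdS; N -> Kg | gd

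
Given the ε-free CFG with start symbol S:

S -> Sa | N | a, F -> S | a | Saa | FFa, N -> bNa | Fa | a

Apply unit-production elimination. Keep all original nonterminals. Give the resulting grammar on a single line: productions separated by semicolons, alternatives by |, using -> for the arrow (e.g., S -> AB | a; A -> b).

S -> a | Fa | Sa | bNa; F -> a | Fa | Sa | FFa | Saa | bNa; N -> a | Fa | bNa

Unit productions: F->S, S->N.
Unit pairs (A ⇒* B via units): (F,N), (F,S), (S,N).
S: inherits non-unit rules of {N, S} → Fa | Sa | a | bNa.
F: inherits non-unit rules of {F, N, S} → FFa | Fa | Sa | Saa | a | bNa.
N: inherits non-unit rules of {N} → Fa | a | bNa.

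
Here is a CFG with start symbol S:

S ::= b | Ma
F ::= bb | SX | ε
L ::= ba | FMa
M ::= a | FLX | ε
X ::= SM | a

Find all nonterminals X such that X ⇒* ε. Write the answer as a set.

Directly nullable (have an ε-rule): {F, M}.
Not nullable: L, S, X — each has a terminal in every rule's right-hand side or depends on a non-nullable symbol.

{F, M}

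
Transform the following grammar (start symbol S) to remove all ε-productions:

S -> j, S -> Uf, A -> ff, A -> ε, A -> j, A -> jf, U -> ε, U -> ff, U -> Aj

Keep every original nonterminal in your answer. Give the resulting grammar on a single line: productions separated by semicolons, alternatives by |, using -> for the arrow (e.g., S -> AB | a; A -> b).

Nullable set: {A, U}.
S -> Uf: U nullable, giving Uf | f.
Drop A -> ε.
Drop U -> ε.
U -> Aj: A nullable, giving Aj | j.
Unchanged (no nullable symbols): S -> j; A -> ff; A -> j; A -> jf; U -> ff.

S -> f | j | Uf; A -> j | ff | jf; U -> j | Aj | ff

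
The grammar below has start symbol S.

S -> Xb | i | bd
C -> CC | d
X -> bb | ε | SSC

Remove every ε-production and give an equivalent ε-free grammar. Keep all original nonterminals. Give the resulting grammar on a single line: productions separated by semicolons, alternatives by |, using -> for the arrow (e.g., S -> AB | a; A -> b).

Nullable set: {X}.
S -> Xb: X nullable, giving Xb | b.
Drop X -> ε.
Unchanged (no nullable symbols): S -> bd; S -> i; C -> CC; C -> d; X -> SSC; X -> bb.

S -> b | i | Xb | bd; C -> d | CC; X -> bb | SSC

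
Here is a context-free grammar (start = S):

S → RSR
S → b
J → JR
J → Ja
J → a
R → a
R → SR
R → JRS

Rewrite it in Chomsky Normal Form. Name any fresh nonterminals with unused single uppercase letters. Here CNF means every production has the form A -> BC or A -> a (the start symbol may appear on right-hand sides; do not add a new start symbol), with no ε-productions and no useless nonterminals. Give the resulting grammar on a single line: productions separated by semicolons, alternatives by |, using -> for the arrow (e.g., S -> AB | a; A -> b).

S -> b | RC; A -> a; B -> RS; C -> SR; J -> a | JA | JR; R -> a | JB | SR

No ε-productions.
No unit productions to eliminate.
TERM: introduce A -> a and substitute in every rule of length ≥2.
BIN: R -> JRS becomes R -> JB, B -> RS; S -> RSR becomes S -> RC, C -> SR.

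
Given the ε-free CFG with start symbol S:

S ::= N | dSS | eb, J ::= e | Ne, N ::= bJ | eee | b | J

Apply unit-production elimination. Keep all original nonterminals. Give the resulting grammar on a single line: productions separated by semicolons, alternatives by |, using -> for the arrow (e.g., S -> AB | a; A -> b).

S -> b | e | Ne | bJ | eb | dSS | eee; J -> e | Ne; N -> b | e | Ne | bJ | eee

Unit productions: N->J, S->N.
Unit pairs (A ⇒* B via units): (N,J), (S,J), (S,N).
S: inherits non-unit rules of {J, N, S} → Ne | b | bJ | dSS | e | eb | eee.
J: inherits non-unit rules of {J} → Ne | e.
N: inherits non-unit rules of {J, N} → Ne | b | bJ | e | eee.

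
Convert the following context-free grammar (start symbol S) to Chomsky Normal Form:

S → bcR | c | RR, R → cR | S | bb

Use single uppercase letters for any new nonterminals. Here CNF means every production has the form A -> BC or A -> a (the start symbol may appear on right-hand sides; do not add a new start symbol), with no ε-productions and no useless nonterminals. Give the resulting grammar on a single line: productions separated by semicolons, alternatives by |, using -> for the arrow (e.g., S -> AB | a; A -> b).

No ε-productions.
After unit-elimination: S -> c | RR | bcR; R -> c | RR | bb | cR | bcR.
TERM: introduce A -> b, B -> c and substitute in every rule of length ≥2.
BIN: R -> ABR becomes R -> AC, C -> BR; S -> ABR becomes S -> AD, D -> BR.

S -> c | AD | RR; A -> b; B -> c; C -> BR; D -> BR; R -> c | AA | AC | BR | RR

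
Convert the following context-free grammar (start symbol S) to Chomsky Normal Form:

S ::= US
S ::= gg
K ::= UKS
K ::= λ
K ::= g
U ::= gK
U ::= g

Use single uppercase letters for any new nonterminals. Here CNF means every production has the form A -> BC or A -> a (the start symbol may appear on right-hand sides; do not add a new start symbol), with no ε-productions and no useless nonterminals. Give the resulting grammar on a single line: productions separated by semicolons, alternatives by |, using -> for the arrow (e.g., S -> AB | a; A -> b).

S -> AA | US; A -> g; B -> KS; K -> g | UB | US; U -> g | AK

Nullable: {K}; after ε-elimination: S -> US | gg; K -> g | US | UKS; U -> g | gK.
No unit productions to eliminate.
TERM: introduce A -> g and substitute in every rule of length ≥2.
BIN: K -> UKS becomes K -> UB, B -> KS.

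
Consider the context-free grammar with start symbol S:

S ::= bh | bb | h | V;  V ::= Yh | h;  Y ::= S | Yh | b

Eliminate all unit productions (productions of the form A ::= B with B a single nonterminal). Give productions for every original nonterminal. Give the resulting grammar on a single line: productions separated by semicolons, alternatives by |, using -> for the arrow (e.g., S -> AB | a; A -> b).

S -> h | Yh | bb | bh; V -> h | Yh; Y -> b | h | Yh | bb | bh

Unit productions: S->V, Y->S.
Unit pairs (A ⇒* B via units): (S,V), (Y,S), (Y,V).
S: inherits non-unit rules of {S, V} → Yh | bb | bh | h.
V: inherits non-unit rules of {V} → Yh | h.
Y: inherits non-unit rules of {S, V, Y} → Yh | b | bb | bh | h.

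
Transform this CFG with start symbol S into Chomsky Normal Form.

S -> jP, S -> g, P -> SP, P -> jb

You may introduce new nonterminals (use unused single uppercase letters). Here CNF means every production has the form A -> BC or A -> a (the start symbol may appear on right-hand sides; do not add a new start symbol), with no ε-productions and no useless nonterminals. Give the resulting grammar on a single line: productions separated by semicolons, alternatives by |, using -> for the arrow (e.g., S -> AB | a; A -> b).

S -> g | AP; A -> j; B -> b; P -> AB | SP

No ε-productions.
No unit productions to eliminate.
TERM: introduce B -> b, A -> j and substitute in every rule of length ≥2.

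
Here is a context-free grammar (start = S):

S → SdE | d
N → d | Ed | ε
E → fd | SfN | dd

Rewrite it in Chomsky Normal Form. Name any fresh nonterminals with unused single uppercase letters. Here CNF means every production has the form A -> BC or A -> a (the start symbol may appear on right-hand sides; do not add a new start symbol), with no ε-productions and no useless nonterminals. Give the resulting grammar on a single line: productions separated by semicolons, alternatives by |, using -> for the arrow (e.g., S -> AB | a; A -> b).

Nullable: {N}; after ε-elimination: S -> d | SdE; E -> Sf | dd | fd | SfN; N -> d | Ed.
No unit productions to eliminate.
TERM: introduce B -> d, A -> f and substitute in every rule of length ≥2.
BIN: E -> SAN becomes E -> SC, C -> AN; S -> SBE becomes S -> SD, D -> BE.

S -> d | SD; A -> f; B -> d; C -> AN; D -> BE; E -> AB | BB | SA | SC; N -> d | EB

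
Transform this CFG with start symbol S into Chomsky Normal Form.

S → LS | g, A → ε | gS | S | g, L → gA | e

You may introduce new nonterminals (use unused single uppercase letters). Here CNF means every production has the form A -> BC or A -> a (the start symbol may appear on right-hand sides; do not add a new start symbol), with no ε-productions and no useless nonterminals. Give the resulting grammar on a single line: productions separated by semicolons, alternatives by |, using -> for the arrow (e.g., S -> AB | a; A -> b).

Nullable: {A}; after ε-elimination: S -> g | LS; A -> S | g | gS; L -> e | g | gA.
After unit-elimination: S -> g | LS; A -> g | LS | gS; L -> e | g | gA.
TERM: introduce B -> g and substitute in every rule of length ≥2.

S -> g | LS; A -> g | BS | LS; B -> g; L -> e | g | BA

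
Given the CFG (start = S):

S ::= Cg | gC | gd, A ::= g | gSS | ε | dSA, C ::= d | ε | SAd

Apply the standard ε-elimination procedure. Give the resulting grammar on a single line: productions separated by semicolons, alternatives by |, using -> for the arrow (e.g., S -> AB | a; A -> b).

Nullable set: {A, C}.
S -> Cg: C nullable, giving Cg | g.
S -> gC: C nullable, giving g | gC.
Drop A -> ε.
A -> dSA: A nullable, giving dS | dSA.
Drop C -> ε.
C -> SAd: A nullable, giving SAd | Sd.
Unchanged (no nullable symbols): S -> gd; A -> g; A -> gSS; C -> d.

S -> g | Cg | gC | gd; A -> g | dS | dSA | gSS; C -> d | Sd | SAd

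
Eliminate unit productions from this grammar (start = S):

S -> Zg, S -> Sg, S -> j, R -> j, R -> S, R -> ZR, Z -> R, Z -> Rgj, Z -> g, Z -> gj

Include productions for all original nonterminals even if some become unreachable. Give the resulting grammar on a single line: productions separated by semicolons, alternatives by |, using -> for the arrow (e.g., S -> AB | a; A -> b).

Unit productions: R->S, Z->R.
Unit pairs (A ⇒* B via units): (R,S), (Z,R), (Z,S).
S: inherits non-unit rules of {S} → Sg | Zg | j.
R: inherits non-unit rules of {R, S} → Sg | ZR | Zg | j.
Z: inherits non-unit rules of {R, S, Z} → Rgj | Sg | ZR | Zg | g | gj | j.

S -> j | Sg | Zg; R -> j | Sg | ZR | Zg; Z -> g | j | Sg | ZR | Zg | gj | Rgj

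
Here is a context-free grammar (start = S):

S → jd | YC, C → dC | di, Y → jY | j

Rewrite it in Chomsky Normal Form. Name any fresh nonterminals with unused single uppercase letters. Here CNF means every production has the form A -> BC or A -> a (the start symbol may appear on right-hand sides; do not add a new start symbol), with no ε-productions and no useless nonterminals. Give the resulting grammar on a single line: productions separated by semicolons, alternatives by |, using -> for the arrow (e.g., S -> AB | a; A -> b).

S -> DA | YC; A -> d; B -> i; C -> AB | AC; D -> j; Y -> j | DY

No ε-productions.
No unit productions to eliminate.
TERM: introduce A -> d, B -> i, D -> j and substitute in every rule of length ≥2.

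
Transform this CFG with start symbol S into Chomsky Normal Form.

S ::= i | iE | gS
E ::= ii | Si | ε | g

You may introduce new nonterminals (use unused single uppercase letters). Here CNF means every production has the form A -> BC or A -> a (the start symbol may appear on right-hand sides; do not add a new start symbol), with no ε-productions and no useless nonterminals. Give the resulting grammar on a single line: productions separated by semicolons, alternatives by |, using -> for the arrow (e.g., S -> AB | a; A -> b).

S -> i | AE | BS; A -> i; B -> g; E -> g | AA | SA

Nullable: {E}; after ε-elimination: S -> i | gS | iE; E -> g | Si | ii.
No unit productions to eliminate.
TERM: introduce B -> g, A -> i and substitute in every rule of length ≥2.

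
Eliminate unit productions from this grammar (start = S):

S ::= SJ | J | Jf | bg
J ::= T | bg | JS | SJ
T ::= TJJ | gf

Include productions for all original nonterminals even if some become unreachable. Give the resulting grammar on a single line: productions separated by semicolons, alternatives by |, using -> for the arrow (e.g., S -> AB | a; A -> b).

Unit productions: J->T, S->J.
Unit pairs (A ⇒* B via units): (J,T), (S,J), (S,T).
S: inherits non-unit rules of {J, S, T} → JS | Jf | SJ | TJJ | bg | gf.
J: inherits non-unit rules of {J, T} → JS | SJ | TJJ | bg | gf.
T: inherits non-unit rules of {T} → TJJ | gf.

S -> JS | Jf | SJ | bg | gf | TJJ; J -> JS | SJ | bg | gf | TJJ; T -> gf | TJJ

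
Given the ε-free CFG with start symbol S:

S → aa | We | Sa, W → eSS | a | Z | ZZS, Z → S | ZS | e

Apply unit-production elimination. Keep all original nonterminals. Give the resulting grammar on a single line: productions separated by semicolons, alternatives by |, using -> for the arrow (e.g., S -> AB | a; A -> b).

Unit productions: W->Z, Z->S.
Unit pairs (A ⇒* B via units): (W,S), (W,Z), (Z,S).
S: inherits non-unit rules of {S} → Sa | We | aa.
W: inherits non-unit rules of {S, W, Z} → Sa | We | ZS | ZZS | a | aa | e | eSS.
Z: inherits non-unit rules of {S, Z} → Sa | We | ZS | aa | e.

S -> Sa | We | aa; W -> a | e | Sa | We | ZS | aa | ZZS | eSS; Z -> e | Sa | We | ZS | aa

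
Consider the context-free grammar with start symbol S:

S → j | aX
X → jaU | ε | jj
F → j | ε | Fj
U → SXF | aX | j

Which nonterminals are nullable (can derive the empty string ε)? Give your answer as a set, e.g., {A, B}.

Directly nullable (have an ε-rule): {F, X}.
Not nullable: S, U — each has a terminal in every rule's right-hand side or depends on a non-nullable symbol.

{F, X}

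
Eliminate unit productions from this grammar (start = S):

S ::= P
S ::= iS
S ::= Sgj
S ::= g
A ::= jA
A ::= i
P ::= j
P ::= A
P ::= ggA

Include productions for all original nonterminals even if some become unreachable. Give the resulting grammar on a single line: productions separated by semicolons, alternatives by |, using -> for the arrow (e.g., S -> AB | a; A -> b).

Unit productions: P->A, S->P.
Unit pairs (A ⇒* B via units): (P,A), (S,A), (S,P).
S: inherits non-unit rules of {A, P, S} → Sgj | g | ggA | i | iS | j | jA.
A: inherits non-unit rules of {A} → i | jA.
P: inherits non-unit rules of {A, P} → ggA | i | j | jA.

S -> g | i | j | iS | jA | Sgj | ggA; A -> i | jA; P -> i | j | jA | ggA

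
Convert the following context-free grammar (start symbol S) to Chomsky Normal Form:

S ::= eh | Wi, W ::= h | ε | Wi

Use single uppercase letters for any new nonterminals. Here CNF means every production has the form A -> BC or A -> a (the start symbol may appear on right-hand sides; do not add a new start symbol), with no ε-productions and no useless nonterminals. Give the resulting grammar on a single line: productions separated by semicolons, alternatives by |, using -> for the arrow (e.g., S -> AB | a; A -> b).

Nullable: {W}; after ε-elimination: S -> i | Wi | eh; W -> h | i | Wi.
No unit productions to eliminate.
TERM: introduce B -> e, C -> h, A -> i and substitute in every rule of length ≥2.

S -> i | BC | WA; A -> i; B -> e; C -> h; W -> h | i | WA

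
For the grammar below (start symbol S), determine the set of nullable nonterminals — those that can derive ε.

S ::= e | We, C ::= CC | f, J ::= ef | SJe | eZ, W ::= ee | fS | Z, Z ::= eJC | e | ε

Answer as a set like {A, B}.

Directly nullable (have an ε-rule): {Z}.
W is nullable via W -> Z (every symbol on the right is already known nullable).
Not nullable: C, J, S — each has a terminal in every rule's right-hand side or depends on a non-nullable symbol.

{W, Z}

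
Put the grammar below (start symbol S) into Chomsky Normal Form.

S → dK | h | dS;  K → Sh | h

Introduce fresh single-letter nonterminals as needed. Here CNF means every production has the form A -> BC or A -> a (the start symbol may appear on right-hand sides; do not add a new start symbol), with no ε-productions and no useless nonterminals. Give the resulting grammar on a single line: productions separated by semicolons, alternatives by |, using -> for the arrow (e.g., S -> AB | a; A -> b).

No ε-productions.
No unit productions to eliminate.
TERM: introduce B -> d, A -> h and substitute in every rule of length ≥2.

S -> h | BK | BS; A -> h; B -> d; K -> h | SA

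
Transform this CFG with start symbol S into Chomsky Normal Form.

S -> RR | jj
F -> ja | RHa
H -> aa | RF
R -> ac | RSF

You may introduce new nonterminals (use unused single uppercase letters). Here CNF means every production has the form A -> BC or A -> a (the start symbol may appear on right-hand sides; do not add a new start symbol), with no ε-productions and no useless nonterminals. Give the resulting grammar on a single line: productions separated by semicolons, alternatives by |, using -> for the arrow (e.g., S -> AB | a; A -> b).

S -> BB | RR; A -> a; B -> j; C -> c; D -> HA; E -> SF; F -> BA | RD; H -> AA | RF; R -> AC | RE

No ε-productions.
No unit productions to eliminate.
TERM: introduce A -> a, C -> c, B -> j and substitute in every rule of length ≥2.
BIN: F -> RHA becomes F -> RD, D -> HA; R -> RSF becomes R -> RE, E -> SF.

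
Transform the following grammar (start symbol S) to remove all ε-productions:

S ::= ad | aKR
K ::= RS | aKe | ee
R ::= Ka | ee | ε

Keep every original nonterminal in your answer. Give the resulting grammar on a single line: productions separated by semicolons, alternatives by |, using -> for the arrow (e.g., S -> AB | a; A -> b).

Nullable set: {R}.
S -> aKR: R nullable, giving aK | aKR.
K -> RS: R nullable, giving RS | S.
Drop R -> ε.
Unchanged (no nullable symbols): S -> ad; K -> aKe; K -> ee; R -> Ka; R -> ee.

S -> aK | ad | aKR; K -> S | RS | ee | aKe; R -> Ka | ee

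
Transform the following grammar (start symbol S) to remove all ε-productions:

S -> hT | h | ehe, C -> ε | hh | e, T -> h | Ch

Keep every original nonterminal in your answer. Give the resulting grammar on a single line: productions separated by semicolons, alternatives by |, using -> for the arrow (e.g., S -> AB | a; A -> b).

S -> h | hT | ehe; C -> e | hh; T -> h | Ch

Nullable set: {C}.
Drop C -> ε.
T -> Ch: C nullable, giving Ch | h.
Unchanged (no nullable symbols): S -> ehe; S -> h; S -> hT; C -> e; C -> hh; T -> h.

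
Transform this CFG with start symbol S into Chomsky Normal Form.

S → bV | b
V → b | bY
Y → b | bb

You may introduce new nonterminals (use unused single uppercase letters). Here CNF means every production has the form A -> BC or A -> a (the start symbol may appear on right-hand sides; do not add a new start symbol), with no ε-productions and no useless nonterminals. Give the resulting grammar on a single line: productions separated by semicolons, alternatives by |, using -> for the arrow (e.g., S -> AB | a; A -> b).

No ε-productions.
No unit productions to eliminate.
TERM: introduce A -> b and substitute in every rule of length ≥2.

S -> b | AV; A -> b; V -> b | AY; Y -> b | AA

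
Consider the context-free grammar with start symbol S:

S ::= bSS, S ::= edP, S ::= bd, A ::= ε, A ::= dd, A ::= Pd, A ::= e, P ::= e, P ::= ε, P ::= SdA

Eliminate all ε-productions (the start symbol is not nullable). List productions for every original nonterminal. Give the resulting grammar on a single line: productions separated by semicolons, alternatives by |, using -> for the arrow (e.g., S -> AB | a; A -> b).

S -> bd | ed | bSS | edP; A -> d | e | Pd | dd; P -> e | Sd | SdA

Nullable set: {A, P}.
S -> edP: P nullable, giving ed | edP.
Drop A -> ε.
A -> Pd: P nullable, giving Pd | d.
Drop P -> ε.
P -> SdA: A nullable, giving Sd | SdA.
Unchanged (no nullable symbols): S -> bSS; S -> bd; A -> dd; A -> e; P -> e.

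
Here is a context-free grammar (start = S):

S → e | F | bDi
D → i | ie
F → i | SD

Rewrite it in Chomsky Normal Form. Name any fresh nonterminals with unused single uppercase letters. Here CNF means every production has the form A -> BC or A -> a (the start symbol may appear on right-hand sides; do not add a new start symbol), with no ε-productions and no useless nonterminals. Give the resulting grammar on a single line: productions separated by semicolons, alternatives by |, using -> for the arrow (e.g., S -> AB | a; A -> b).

S -> e | i | CE | SD; A -> i; B -> e; C -> b; D -> i | AB; E -> DA

No ε-productions.
After unit-elimination: S -> e | i | SD | bDi; D -> i | ie; F -> i | SD.
TERM: introduce C -> b, B -> e, A -> i and substitute in every rule of length ≥2.
BIN: S -> CDA becomes S -> CE, E -> DA.
Drop unreachable/unproductive: F.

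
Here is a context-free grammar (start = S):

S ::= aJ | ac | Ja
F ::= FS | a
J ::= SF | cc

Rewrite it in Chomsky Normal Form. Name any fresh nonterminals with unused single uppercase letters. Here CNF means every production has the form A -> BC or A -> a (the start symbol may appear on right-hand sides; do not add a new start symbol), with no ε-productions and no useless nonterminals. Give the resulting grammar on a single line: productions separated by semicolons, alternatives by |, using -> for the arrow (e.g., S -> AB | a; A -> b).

S -> BA | BJ | JB; A -> c; B -> a; F -> a | FS; J -> AA | SF

No ε-productions.
No unit productions to eliminate.
TERM: introduce B -> a, A -> c and substitute in every rule of length ≥2.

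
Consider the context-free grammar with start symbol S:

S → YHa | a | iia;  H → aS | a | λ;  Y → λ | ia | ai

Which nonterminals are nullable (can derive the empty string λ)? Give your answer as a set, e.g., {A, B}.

{H, Y}

Directly nullable (have an ε-rule): {H, Y}.
Not nullable: S — each has a terminal in every rule's right-hand side or depends on a non-nullable symbol.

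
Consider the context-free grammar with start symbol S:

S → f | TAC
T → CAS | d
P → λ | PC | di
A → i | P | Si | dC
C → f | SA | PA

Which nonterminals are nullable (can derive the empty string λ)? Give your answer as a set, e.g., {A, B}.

{A, C, P}

Directly nullable (have an ε-rule): {P}.
A is nullable via A -> P (every symbol on the right is already known nullable).
C is nullable via C -> PA (every symbol on the right is already known nullable).
Not nullable: S, T — each has a terminal in every rule's right-hand side or depends on a non-nullable symbol.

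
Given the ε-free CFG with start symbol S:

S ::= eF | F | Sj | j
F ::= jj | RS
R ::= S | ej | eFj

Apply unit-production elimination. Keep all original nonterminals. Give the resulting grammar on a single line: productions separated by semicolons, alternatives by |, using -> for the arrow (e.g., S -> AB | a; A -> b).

Unit productions: R->S, S->F.
Unit pairs (A ⇒* B via units): (R,F), (R,S), (S,F).
S: inherits non-unit rules of {F, S} → RS | Sj | eF | j | jj.
F: inherits non-unit rules of {F} → RS | jj.
R: inherits non-unit rules of {F, R, S} → RS | Sj | eF | eFj | ej | j | jj.

S -> j | RS | Sj | eF | jj; F -> RS | jj; R -> j | RS | Sj | eF | ej | jj | eFj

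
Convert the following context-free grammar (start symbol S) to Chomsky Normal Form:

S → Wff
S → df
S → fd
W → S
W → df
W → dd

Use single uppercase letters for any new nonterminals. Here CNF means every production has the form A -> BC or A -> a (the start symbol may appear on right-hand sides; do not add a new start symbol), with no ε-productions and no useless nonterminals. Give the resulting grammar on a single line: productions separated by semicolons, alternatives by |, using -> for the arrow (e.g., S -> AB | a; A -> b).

S -> AB | BA | WC; A -> f; B -> d; C -> AA; D -> AA; W -> AB | BA | BB | WD

No ε-productions.
After unit-elimination: S -> df | fd | Wff; W -> dd | df | fd | Wff.
TERM: introduce B -> d, A -> f and substitute in every rule of length ≥2.
BIN: S -> WAA becomes S -> WC, C -> AA; W -> WAA becomes W -> WD, D -> AA.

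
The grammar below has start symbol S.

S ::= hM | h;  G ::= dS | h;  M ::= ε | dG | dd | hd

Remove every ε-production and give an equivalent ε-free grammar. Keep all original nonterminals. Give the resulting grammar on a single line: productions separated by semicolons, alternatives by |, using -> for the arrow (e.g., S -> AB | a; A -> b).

S -> h | hM; G -> h | dS; M -> dG | dd | hd

Nullable set: {M}.
S -> hM: M nullable, giving h | hM.
Drop M -> ε.
Unchanged (no nullable symbols): S -> h; G -> dS; G -> h; M -> dG; M -> dd; M -> hd.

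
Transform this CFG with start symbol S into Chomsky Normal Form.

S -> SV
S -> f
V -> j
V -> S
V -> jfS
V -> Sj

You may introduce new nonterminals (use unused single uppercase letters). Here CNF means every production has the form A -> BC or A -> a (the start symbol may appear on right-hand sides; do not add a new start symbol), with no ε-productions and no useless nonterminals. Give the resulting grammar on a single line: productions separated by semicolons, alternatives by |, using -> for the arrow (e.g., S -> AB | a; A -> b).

No ε-productions.
After unit-elimination: S -> f | SV; V -> f | j | SV | Sj | jfS.
TERM: introduce B -> f, A -> j and substitute in every rule of length ≥2.
BIN: V -> ABS becomes V -> AC, C -> BS.

S -> f | SV; A -> j; B -> f; C -> BS; V -> f | j | AC | SA | SV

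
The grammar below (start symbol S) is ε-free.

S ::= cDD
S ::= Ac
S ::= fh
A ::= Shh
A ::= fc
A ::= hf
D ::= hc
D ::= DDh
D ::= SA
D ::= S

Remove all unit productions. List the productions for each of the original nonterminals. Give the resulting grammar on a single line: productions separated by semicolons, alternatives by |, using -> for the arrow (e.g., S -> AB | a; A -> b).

S -> Ac | fh | cDD; A -> fc | hf | Shh; D -> Ac | SA | fh | hc | DDh | cDD

Unit productions: D->S.
Unit pairs (A ⇒* B via units): (D,S).
S: inherits non-unit rules of {S} → Ac | cDD | fh.
A: inherits non-unit rules of {A} → Shh | fc | hf.
D: inherits non-unit rules of {D, S} → Ac | DDh | SA | cDD | fh | hc.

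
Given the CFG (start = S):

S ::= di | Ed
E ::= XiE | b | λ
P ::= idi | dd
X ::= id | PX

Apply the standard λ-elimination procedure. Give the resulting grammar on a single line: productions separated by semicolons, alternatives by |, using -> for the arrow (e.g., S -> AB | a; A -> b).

Nullable set: {E}.
S -> Ed: E nullable, giving Ed | d.
Drop E -> λ.
E -> XiE: E nullable, giving Xi | XiE.
Unchanged (no nullable symbols): S -> di; E -> b; P -> dd; P -> idi; X -> PX; X -> id.

S -> d | Ed | di; E -> b | Xi | XiE; P -> dd | idi; X -> PX | id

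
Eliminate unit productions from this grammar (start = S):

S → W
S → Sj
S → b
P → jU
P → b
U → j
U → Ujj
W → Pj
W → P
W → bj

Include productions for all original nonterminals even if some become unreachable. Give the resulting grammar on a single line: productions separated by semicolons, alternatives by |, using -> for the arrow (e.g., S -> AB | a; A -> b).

S -> b | Pj | Sj | bj | jU; P -> b | jU; U -> j | Ujj; W -> b | Pj | bj | jU

Unit productions: S->W, W->P.
Unit pairs (A ⇒* B via units): (S,P), (S,W), (W,P).
S: inherits non-unit rules of {P, S, W} → Pj | Sj | b | bj | jU.
P: inherits non-unit rules of {P} → b | jU.
U: inherits non-unit rules of {U} → Ujj | j.
W: inherits non-unit rules of {P, W} → Pj | b | bj | jU.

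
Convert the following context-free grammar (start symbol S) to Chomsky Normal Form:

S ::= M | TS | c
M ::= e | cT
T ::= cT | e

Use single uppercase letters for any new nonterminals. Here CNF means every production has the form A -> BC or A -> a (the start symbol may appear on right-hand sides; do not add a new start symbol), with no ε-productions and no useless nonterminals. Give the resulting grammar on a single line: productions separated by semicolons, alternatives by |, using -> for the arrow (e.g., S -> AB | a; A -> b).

S -> c | e | AT | TS; A -> c; T -> e | AT

No ε-productions.
After unit-elimination: S -> c | e | TS | cT; M -> e | cT; T -> e | cT.
TERM: introduce A -> c and substitute in every rule of length ≥2.
Drop unreachable/unproductive: M.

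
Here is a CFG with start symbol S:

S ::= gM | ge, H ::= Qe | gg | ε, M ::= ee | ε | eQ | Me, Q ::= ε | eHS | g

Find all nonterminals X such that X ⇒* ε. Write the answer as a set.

{H, M, Q}

Directly nullable (have an ε-rule): {H, M, Q}.
Not nullable: S — each has a terminal in every rule's right-hand side or depends on a non-nullable symbol.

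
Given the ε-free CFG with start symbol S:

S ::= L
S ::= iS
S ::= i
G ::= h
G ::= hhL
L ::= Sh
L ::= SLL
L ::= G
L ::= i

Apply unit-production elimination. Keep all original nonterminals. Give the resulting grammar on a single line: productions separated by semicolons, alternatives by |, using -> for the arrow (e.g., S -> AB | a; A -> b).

S -> h | i | Sh | iS | SLL | hhL; G -> h | hhL; L -> h | i | Sh | SLL | hhL

Unit productions: L->G, S->L.
Unit pairs (A ⇒* B via units): (L,G), (S,G), (S,L).
S: inherits non-unit rules of {G, L, S} → SLL | Sh | h | hhL | i | iS.
G: inherits non-unit rules of {G} → h | hhL.
L: inherits non-unit rules of {G, L} → SLL | Sh | h | hhL | i.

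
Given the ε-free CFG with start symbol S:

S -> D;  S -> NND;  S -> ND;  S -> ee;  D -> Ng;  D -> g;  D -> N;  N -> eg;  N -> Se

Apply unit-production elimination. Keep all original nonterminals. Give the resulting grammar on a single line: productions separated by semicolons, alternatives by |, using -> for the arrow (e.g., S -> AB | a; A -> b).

Unit productions: D->N, S->D.
Unit pairs (A ⇒* B via units): (D,N), (S,D), (S,N).
S: inherits non-unit rules of {D, N, S} → ND | NND | Ng | Se | ee | eg | g.
D: inherits non-unit rules of {D, N} → Ng | Se | eg | g.
N: inherits non-unit rules of {N} → Se | eg.

S -> g | ND | Ng | Se | ee | eg | NND; D -> g | Ng | Se | eg; N -> Se | eg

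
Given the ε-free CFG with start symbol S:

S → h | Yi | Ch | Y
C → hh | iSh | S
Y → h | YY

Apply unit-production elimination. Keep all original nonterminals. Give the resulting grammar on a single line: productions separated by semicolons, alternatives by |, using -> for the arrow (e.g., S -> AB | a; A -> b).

S -> h | Ch | YY | Yi; C -> h | Ch | YY | Yi | hh | iSh; Y -> h | YY

Unit productions: C->S, S->Y.
Unit pairs (A ⇒* B via units): (C,S), (C,Y), (S,Y).
S: inherits non-unit rules of {S, Y} → Ch | YY | Yi | h.
C: inherits non-unit rules of {C, S, Y} → Ch | YY | Yi | h | hh | iSh.
Y: inherits non-unit rules of {Y} → YY | h.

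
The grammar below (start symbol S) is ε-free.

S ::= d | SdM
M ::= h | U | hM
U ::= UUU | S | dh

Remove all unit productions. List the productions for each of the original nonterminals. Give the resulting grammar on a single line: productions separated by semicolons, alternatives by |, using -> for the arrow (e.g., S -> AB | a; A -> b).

S -> d | SdM; M -> d | h | dh | hM | SdM | UUU; U -> d | dh | SdM | UUU

Unit productions: M->U, U->S.
Unit pairs (A ⇒* B via units): (M,S), (M,U), (U,S).
S: inherits non-unit rules of {S} → SdM | d.
M: inherits non-unit rules of {M, S, U} → SdM | UUU | d | dh | h | hM.
U: inherits non-unit rules of {S, U} → SdM | UUU | d | dh.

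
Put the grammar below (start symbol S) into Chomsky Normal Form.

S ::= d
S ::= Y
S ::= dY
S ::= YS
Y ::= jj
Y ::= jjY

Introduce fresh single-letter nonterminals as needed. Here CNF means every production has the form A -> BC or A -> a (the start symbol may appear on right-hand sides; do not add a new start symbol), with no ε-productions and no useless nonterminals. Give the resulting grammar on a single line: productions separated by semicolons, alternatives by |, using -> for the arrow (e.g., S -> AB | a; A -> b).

S -> d | AY | BB | BC | YS; A -> d; B -> j; C -> BY; D -> BY; Y -> BB | BD

No ε-productions.
After unit-elimination: S -> d | YS | dY | jj | jjY; Y -> jj | jjY.
TERM: introduce A -> d, B -> j and substitute in every rule of length ≥2.
BIN: S -> BBY becomes S -> BC, C -> BY; Y -> BBY becomes Y -> BD, D -> BY.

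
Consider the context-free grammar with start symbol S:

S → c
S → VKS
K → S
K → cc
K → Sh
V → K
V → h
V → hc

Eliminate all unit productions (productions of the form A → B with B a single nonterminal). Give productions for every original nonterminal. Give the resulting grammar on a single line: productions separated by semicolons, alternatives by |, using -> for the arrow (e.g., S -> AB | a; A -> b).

S -> c | VKS; K -> c | Sh | cc | VKS; V -> c | h | Sh | cc | hc | VKS

Unit productions: K->S, V->K.
Unit pairs (A ⇒* B via units): (K,S), (V,K), (V,S).
S: inherits non-unit rules of {S} → VKS | c.
K: inherits non-unit rules of {K, S} → Sh | VKS | c | cc.
V: inherits non-unit rules of {K, S, V} → Sh | VKS | c | cc | h | hc.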